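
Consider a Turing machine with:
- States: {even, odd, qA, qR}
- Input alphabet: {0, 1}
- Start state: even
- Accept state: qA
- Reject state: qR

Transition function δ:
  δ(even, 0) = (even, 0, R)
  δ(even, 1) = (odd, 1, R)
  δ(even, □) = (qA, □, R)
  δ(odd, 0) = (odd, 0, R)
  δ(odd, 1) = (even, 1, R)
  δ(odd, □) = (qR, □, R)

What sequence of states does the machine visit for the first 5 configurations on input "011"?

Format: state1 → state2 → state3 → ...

Execution trace:
Initial: [even]011
Step 1: δ(even, 0) = (even, 0, R) → 0[even]11
Step 2: δ(even, 1) = (odd, 1, R) → 01[odd]1
Step 3: δ(odd, 1) = (even, 1, R) → 011[even]□
Step 4: δ(even, □) = (qA, □, R) → 011□[qA]□

The machine reaches the accept state qA and halts.

State sequence: even → even → odd → even → qA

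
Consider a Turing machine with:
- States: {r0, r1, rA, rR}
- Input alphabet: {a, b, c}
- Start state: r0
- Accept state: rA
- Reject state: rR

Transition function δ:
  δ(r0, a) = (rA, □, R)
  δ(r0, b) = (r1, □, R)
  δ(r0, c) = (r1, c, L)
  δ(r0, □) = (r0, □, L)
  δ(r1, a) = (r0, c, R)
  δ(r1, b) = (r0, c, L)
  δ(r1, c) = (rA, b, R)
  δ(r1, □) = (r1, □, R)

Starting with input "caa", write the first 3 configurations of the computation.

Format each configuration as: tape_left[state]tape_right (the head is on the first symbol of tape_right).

Transitions applied:
Step 1: δ(r0, c) = (r1, c, L)
Step 2: δ(r1, □) = (r1, □, R)

The first 3 configurations are:
[r0]caa ⊢ [r1]□caa ⊢ □[r1]caa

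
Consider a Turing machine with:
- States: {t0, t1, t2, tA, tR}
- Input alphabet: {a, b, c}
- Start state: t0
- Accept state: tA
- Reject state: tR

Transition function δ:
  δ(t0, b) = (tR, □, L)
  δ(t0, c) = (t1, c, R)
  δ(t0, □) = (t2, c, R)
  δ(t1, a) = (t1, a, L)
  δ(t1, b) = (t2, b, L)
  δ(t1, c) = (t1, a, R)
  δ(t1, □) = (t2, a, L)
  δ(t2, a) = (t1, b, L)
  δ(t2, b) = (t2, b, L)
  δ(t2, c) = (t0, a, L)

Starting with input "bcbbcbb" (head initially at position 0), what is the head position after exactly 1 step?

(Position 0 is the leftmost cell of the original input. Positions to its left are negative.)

Execution trace (head position shown):
Step 0: [t0]bcbbcbb  (head at position 0)
Step 1: move left → [tR]□□cbbcbb  (head at position -1)

After 1 step, the head is at position -1.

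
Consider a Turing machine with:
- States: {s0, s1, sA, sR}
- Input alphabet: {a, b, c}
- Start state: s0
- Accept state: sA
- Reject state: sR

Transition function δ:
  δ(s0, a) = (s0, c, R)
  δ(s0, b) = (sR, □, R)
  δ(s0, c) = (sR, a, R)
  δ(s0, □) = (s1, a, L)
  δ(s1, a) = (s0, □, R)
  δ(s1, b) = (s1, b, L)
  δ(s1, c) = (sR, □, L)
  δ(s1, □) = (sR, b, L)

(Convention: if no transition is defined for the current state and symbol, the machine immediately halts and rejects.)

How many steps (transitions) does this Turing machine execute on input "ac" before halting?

Execution trace:
Initial: [s0]ac
Step 1: δ(s0, a) = (s0, c, R) → c[s0]c
Step 2: δ(s0, c) = (sR, a, R) → ca[sR]□

The machine reaches the reject state sR and halts.

The machine executed 2 steps before halting.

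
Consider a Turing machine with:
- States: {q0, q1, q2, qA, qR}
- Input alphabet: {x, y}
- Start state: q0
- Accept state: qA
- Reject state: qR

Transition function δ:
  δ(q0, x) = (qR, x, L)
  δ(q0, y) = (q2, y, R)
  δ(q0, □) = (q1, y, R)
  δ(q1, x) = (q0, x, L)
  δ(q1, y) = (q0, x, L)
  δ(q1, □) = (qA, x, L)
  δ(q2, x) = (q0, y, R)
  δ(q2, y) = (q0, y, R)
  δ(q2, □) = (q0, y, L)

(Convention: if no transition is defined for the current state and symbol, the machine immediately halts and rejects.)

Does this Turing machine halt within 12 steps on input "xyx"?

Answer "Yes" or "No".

Execution trace:
Initial: [q0]xyx
Step 1: δ(q0, x) = (qR, x, L) → [qR]□xyx

The machine reaches the reject state qR and halts.
The machine halted after 1 step (within the 12-step bound).

Answer: Yes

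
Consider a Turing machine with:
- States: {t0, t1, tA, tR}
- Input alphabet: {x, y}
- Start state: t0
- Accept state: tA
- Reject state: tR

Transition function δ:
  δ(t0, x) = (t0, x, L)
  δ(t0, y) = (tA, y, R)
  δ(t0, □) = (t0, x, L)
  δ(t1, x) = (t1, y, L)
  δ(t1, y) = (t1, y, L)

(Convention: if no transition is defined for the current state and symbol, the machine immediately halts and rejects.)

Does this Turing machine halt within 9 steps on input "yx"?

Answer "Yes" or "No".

Execution trace:
Initial: [t0]yx
Step 1: δ(t0, y) = (tA, y, R) → y[tA]x

The machine reaches the accept state tA and halts.
The machine halted after 1 step (within the 9-step bound).

Answer: Yes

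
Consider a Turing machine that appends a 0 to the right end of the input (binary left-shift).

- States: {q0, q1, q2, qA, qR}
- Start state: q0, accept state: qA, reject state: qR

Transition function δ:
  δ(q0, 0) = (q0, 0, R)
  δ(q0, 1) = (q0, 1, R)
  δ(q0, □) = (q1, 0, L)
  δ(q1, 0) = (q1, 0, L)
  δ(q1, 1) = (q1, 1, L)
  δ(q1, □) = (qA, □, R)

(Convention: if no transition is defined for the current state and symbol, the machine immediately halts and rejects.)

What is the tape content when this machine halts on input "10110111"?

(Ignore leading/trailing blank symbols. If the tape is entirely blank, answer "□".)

Execution trace:
Initial: [q0]10110111
Step 1: δ(q0, 1) = (q0, 1, R) → 1[q0]0110111
Step 2: δ(q0, 0) = (q0, 0, R) → 10[q0]110111
Step 3: δ(q0, 1) = (q0, 1, R) → 101[q0]10111
Step 4: δ(q0, 1) = (q0, 1, R) → 1011[q0]0111
Step 5: δ(q0, 0) = (q0, 0, R) → 10110[q0]111
Step 6: δ(q0, 1) = (q0, 1, R) → 101101[q0]11
Step 7: δ(q0, 1) = (q0, 1, R) → 1011011[q0]1
Step 8: δ(q0, 1) = (q0, 1, R) → 10110111[q0]□
Step 9: δ(q0, □) = (q1, 0, L) → 1011011[q1]10
Step 10: δ(q1, 1) = (q1, 1, L) → 101101[q1]110
Step 11: δ(q1, 1) = (q1, 1, L) → 10110[q1]1110
Step 12: δ(q1, 1) = (q1, 1, L) → 1011[q1]01110
Step 13: δ(q1, 0) = (q1, 0, L) → 101[q1]101110
Step 14: δ(q1, 1) = (q1, 1, L) → 10[q1]1101110
Step 15: δ(q1, 1) = (q1, 1, L) → 1[q1]01101110
Step 16: δ(q1, 0) = (q1, 0, L) → [q1]101101110
Step 17: δ(q1, 1) = (q1, 1, L) → [q1]□101101110
Step 18: δ(q1, □) = (qA, □, R) → □[qA]101101110

The machine reaches the accept state qA and halts.

Final tape (ignoring leading/trailing blanks): 101101110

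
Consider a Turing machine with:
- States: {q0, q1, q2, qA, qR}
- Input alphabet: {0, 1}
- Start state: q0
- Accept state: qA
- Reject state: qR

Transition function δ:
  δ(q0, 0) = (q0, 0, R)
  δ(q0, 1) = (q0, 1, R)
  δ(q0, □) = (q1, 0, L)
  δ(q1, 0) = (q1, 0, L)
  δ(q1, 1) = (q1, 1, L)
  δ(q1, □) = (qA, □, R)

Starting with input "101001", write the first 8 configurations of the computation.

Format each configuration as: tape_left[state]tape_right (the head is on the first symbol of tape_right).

Transitions applied:
Step 1: δ(q0, 1) = (q0, 1, R)
Step 2: δ(q0, 0) = (q0, 0, R)
Step 3: δ(q0, 1) = (q0, 1, R)
Step 4: δ(q0, 0) = (q0, 0, R)
Step 5: δ(q0, 0) = (q0, 0, R)
Step 6: δ(q0, 1) = (q0, 1, R)
Step 7: δ(q0, □) = (q1, 0, L)

The first 8 configurations are:
[q0]101001 ⊢ 1[q0]01001 ⊢ 10[q0]1001 ⊢ 101[q0]001 ⊢ 1010[q0]01 ⊢ 10100[q0]1 ⊢ 101001[q0]□ ⊢ 10100[q1]10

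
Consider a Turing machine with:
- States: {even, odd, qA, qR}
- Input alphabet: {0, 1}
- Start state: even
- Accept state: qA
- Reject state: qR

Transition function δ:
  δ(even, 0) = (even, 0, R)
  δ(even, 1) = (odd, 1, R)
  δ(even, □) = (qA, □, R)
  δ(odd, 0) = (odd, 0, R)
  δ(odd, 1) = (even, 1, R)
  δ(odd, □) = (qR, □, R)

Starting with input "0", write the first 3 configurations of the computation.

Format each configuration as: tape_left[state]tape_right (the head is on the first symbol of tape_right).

Transitions applied:
Step 1: δ(even, 0) = (even, 0, R)
Step 2: δ(even, □) = (qA, □, R)

The first 3 configurations are:
[even]0 ⊢ 0[even]□ ⊢ 0□[qA]□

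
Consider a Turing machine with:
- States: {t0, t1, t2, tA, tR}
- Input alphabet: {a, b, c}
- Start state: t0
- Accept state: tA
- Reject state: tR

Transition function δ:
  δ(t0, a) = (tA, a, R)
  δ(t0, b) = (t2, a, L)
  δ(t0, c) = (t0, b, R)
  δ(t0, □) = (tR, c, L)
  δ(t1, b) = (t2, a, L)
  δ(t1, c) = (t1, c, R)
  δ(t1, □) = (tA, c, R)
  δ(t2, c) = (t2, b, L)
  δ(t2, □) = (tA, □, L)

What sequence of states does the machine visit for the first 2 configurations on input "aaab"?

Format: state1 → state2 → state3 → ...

Execution trace:
Initial: [t0]aaab
Step 1: δ(t0, a) = (tA, a, R) → a[tA]aab

The machine reaches the accept state tA and halts.

State sequence: t0 → tA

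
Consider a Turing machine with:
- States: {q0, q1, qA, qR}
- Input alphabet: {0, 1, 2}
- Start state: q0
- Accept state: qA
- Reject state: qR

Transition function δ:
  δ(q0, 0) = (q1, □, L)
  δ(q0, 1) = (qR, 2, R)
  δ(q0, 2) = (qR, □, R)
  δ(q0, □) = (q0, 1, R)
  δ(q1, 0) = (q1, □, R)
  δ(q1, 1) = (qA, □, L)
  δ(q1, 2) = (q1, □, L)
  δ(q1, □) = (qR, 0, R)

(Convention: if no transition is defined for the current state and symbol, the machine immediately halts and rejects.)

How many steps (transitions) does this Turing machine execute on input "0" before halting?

Execution trace:
Initial: [q0]0
Step 1: δ(q0, 0) = (q1, □, L) → [q1]□□
Step 2: δ(q1, □) = (qR, 0, R) → 0[qR]□

The machine reaches the reject state qR and halts.

The machine executed 2 steps before halting.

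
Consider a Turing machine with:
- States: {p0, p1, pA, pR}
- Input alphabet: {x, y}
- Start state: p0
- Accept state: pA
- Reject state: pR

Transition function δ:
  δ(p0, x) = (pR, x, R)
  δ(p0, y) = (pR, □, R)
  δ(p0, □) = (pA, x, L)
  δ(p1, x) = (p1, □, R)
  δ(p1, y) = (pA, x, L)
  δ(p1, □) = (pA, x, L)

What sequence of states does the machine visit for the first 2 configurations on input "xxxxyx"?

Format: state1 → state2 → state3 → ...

Execution trace:
Initial: [p0]xxxxyx
Step 1: δ(p0, x) = (pR, x, R) → x[pR]xxxyx

The machine reaches the reject state pR and halts.

State sequence: p0 → pR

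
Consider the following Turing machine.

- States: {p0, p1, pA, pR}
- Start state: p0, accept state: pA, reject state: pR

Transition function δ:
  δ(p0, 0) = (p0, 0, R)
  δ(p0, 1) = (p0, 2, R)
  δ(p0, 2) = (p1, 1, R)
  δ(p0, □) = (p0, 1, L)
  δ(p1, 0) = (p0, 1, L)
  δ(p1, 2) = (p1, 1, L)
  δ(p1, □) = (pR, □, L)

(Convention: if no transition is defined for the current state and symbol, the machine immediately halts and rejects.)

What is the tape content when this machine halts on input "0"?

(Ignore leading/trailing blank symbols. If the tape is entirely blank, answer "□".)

Execution trace:
Initial: [p0]0
Step 1: δ(p0, 0) = (p0, 0, R) → 0[p0]□
Step 2: δ(p0, □) = (p0, 1, L) → [p0]01
Step 3: δ(p0, 0) = (p0, 0, R) → 0[p0]1
Step 4: δ(p0, 1) = (p0, 2, R) → 02[p0]□
Step 5: δ(p0, □) = (p0, 1, L) → 0[p0]21
Step 6: δ(p0, 2) = (p1, 1, R) → 01[p1]1

No transition is defined for δ(p1, 1). By convention the machine halts and rejects.

Final tape (ignoring leading/trailing blanks): 011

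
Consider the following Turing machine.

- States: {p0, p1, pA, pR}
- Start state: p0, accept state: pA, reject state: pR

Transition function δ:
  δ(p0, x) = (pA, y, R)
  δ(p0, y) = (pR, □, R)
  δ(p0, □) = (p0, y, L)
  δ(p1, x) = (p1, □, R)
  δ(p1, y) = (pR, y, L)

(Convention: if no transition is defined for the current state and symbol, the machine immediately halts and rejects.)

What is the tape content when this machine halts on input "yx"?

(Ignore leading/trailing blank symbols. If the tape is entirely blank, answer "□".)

Execution trace:
Initial: [p0]yx
Step 1: δ(p0, y) = (pR, □, R) → □[pR]x

The machine reaches the reject state pR and halts.

Final tape (ignoring leading/trailing blanks): x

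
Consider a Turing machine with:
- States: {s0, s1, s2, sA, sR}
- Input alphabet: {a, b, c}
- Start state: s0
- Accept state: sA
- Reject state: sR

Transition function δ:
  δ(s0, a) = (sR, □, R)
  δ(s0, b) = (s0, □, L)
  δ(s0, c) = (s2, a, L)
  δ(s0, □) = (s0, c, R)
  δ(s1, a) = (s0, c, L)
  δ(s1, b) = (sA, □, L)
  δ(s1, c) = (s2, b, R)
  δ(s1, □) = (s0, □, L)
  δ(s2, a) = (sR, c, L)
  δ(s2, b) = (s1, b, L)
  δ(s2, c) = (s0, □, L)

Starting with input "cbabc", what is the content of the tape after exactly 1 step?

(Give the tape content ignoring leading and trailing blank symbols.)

Execution trace:
Initial: [s0]cbabc
Step 1: δ(s0, c) = (s2, a, L) → [s2]□ababc

No transition is defined for δ(s2, □). By convention the machine halts and rejects.

After 1 step, the tape (ignoring leading/trailing blanks) is: ababc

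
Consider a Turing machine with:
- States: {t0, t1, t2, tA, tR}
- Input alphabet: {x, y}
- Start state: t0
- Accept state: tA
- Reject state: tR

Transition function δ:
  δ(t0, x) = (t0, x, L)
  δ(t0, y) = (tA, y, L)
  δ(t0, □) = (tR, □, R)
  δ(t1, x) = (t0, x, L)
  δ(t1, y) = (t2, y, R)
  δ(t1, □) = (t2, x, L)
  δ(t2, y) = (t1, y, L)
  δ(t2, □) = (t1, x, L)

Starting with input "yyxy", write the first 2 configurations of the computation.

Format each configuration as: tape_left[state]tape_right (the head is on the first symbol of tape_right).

Transitions applied:
Step 1: δ(t0, y) = (tA, y, L)

The first 2 configurations are:
[t0]yyxy ⊢ [tA]□yyxy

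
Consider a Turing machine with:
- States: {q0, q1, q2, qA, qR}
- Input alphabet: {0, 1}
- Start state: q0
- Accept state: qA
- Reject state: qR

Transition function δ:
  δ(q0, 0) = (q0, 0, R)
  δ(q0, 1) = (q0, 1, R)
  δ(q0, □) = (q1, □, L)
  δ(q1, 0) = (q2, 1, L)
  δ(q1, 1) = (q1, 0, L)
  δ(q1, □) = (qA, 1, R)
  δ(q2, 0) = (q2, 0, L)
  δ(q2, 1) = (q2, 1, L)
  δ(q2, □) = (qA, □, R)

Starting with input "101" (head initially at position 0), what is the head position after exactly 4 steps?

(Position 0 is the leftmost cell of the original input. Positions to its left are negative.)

Execution trace (head position shown):
Step 0: [q0]101  (head at position 0)
Step 1: move right → 1[q0]01  (head at position 1)
Step 2: move right → 10[q0]1  (head at position 2)
Step 3: move right → 101[q0]□  (head at position 3)
Step 4: move left → 10[q1]1□  (head at position 2)

After 4 steps, the head is at position 2.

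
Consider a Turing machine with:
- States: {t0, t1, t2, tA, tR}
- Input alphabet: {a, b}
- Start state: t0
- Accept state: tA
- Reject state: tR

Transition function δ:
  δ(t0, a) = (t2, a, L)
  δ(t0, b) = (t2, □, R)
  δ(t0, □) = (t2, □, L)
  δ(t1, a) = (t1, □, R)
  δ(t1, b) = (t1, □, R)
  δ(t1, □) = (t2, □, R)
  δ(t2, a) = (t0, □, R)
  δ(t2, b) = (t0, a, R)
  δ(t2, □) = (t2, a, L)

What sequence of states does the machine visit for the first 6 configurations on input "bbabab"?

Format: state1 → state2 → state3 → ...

Execution trace:
Initial: [t0]bbabab
Step 1: δ(t0, b) = (t2, □, R) → □[t2]babab
Step 2: δ(t2, b) = (t0, a, R) → □a[t0]abab
Step 3: δ(t0, a) = (t2, a, L) → □[t2]aabab
Step 4: δ(t2, a) = (t0, □, R) → □□[t0]abab
Step 5: δ(t0, a) = (t2, a, L) → □[t2]□abab

State sequence: t0 → t2 → t0 → t2 → t0 → t2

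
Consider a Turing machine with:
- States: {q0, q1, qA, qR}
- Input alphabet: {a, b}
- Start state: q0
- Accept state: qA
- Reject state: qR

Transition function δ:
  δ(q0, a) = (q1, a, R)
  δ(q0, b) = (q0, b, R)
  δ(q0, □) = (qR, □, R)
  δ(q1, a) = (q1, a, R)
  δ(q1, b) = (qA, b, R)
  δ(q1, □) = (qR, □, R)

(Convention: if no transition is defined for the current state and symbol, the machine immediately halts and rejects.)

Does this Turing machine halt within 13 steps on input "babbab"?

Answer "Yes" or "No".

Execution trace:
Initial: [q0]babbab
Step 1: δ(q0, b) = (q0, b, R) → b[q0]abbab
Step 2: δ(q0, a) = (q1, a, R) → ba[q1]bbab
Step 3: δ(q1, b) = (qA, b, R) → bab[qA]bab

The machine reaches the accept state qA and halts.
The machine halted after 3 steps (within the 13-step bound).

Answer: Yes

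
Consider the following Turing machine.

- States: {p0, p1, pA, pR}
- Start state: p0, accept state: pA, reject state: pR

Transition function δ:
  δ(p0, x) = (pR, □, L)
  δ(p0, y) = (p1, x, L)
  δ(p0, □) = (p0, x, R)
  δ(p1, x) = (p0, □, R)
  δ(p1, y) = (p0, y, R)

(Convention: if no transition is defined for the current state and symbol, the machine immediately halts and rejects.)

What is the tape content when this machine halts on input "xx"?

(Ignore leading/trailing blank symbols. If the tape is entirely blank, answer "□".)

Execution trace:
Initial: [p0]xx
Step 1: δ(p0, x) = (pR, □, L) → [pR]□□x

The machine reaches the reject state pR and halts.

Final tape (ignoring leading/trailing blanks): x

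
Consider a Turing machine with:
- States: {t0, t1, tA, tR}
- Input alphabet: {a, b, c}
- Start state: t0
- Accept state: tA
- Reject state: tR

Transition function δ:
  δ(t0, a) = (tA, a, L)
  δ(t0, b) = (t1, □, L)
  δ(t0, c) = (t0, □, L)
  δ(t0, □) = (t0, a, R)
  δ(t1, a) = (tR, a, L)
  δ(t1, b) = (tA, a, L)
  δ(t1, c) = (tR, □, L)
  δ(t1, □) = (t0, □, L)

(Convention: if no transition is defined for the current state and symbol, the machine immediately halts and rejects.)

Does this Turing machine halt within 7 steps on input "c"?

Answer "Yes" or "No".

Execution trace:
Initial: [t0]c
Step 1: δ(t0, c) = (t0, □, L) → [t0]□□
Step 2: δ(t0, □) = (t0, a, R) → a[t0]□
Step 3: δ(t0, □) = (t0, a, R) → aa[t0]□
Step 4: δ(t0, □) = (t0, a, R) → aaa[t0]□
Step 5: δ(t0, □) = (t0, a, R) → aaaa[t0]□
Step 6: δ(t0, □) = (t0, a, R) → aaaaa[t0]□
Step 7: δ(t0, □) = (t0, a, R) → aaaaaa[t0]□

The machine has not reached a halting state after 7 steps.
The machine did not halt within the 7-step bound.

Answer: No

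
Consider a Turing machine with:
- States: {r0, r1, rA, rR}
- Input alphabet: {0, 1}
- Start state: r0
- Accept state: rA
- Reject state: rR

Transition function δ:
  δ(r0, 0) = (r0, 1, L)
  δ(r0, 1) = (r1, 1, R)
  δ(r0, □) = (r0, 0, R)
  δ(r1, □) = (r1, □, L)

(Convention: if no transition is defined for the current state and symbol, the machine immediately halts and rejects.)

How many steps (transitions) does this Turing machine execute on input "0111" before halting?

Execution trace:
Initial: [r0]0111
Step 1: δ(r0, 0) = (r0, 1, L) → [r0]□1111
Step 2: δ(r0, □) = (r0, 0, R) → 0[r0]1111
Step 3: δ(r0, 1) = (r1, 1, R) → 01[r1]111

No transition is defined for δ(r1, 1). By convention the machine halts and rejects.

The machine executed 3 steps before halting.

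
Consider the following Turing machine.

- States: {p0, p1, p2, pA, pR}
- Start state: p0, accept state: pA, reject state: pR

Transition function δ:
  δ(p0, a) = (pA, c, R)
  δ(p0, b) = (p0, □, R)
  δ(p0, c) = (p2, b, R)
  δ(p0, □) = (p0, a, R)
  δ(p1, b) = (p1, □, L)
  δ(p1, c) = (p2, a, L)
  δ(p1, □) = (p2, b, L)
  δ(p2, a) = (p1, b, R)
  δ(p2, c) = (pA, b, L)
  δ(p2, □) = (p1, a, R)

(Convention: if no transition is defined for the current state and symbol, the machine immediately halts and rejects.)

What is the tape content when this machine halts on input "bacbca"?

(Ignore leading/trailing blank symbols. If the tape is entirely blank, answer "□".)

Execution trace:
Initial: [p0]bacbca
Step 1: δ(p0, b) = (p0, □, R) → □[p0]acbca
Step 2: δ(p0, a) = (pA, c, R) → □c[pA]cbca

The machine reaches the accept state pA and halts.

Final tape (ignoring leading/trailing blanks): ccbca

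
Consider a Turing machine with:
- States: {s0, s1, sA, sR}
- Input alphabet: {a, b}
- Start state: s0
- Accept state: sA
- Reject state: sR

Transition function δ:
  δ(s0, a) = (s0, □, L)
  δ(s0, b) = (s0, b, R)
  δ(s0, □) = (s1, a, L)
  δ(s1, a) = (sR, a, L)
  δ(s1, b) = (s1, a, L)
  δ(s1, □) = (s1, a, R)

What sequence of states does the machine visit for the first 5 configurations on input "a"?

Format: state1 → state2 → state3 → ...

Execution trace:
Initial: [s0]a
Step 1: δ(s0, a) = (s0, □, L) → [s0]□□
Step 2: δ(s0, □) = (s1, a, L) → [s1]□a□
Step 3: δ(s1, □) = (s1, a, R) → a[s1]a□
Step 4: δ(s1, a) = (sR, a, L) → [sR]aa□

The machine reaches the reject state sR and halts.

State sequence: s0 → s0 → s1 → s1 → sR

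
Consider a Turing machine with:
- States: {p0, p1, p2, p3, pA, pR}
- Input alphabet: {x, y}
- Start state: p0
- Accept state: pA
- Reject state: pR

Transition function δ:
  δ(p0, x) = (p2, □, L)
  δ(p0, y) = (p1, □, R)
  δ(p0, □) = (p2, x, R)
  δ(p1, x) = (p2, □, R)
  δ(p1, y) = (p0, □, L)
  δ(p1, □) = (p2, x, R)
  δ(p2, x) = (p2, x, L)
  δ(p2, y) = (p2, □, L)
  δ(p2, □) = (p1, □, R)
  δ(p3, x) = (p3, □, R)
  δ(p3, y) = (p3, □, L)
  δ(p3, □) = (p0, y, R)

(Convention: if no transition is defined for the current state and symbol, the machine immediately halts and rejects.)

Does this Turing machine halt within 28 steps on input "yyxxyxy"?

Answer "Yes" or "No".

Execution trace:
Initial: [p0]yyxxyxy
Step 1: δ(p0, y) = (p1, □, R) → □[p1]yxxyxy
Step 2: δ(p1, y) = (p0, □, L) → [p0]□□xxyxy
Step 3: δ(p0, □) = (p2, x, R) → x[p2]□xxyxy
Step 4: δ(p2, □) = (p1, □, R) → x□[p1]xxyxy
Step 5: δ(p1, x) = (p2, □, R) → x□□[p2]xyxy
Step 6: δ(p2, x) = (p2, x, L) → x□[p2]□xyxy
Step 7: δ(p2, □) = (p1, □, R) → x□□[p1]xyxy
Step 8: δ(p1, x) = (p2, □, R) → x□□□[p2]yxy
Step 9: δ(p2, y) = (p2, □, L) → x□□[p2]□□xy
Step 10: δ(p2, □) = (p1, □, R) → x□□□[p1]□xy
Step 11: δ(p1, □) = (p2, x, R) → x□□□x[p2]xy
Step 12: δ(p2, x) = (p2, x, L) → x□□□[p2]xxy
Step 13: δ(p2, x) = (p2, x, L) → x□□[p2]□xxy
Step 14: δ(p2, □) = (p1, □, R) → x□□□[p1]xxy
Step 15: δ(p1, x) = (p2, □, R) → x□□□□[p2]xy
Step 16: δ(p2, x) = (p2, x, L) → x□□□[p2]□xy
Step 17: δ(p2, □) = (p1, □, R) → x□□□□[p1]xy
Step 18: δ(p1, x) = (p2, □, R) → x□□□□□[p2]y
Step 19: δ(p2, y) = (p2, □, L) → x□□□□[p2]□□
Step 20: δ(p2, □) = (p1, □, R) → x□□□□□[p1]□
Step 21: δ(p1, □) = (p2, x, R) → x□□□□□x[p2]□
Step 22: δ(p2, □) = (p1, □, R) → x□□□□□x□[p1]□
Step 23: δ(p1, □) = (p2, x, R) → x□□□□□x□x[p2]□
Step 24: δ(p2, □) = (p1, □, R) → x□□□□□x□x□[p1]□
Step 25: δ(p1, □) = (p2, x, R) → x□□□□□x□x□x[p2]□
Step 26: δ(p2, □) = (p1, □, R) → x□□□□□x□x□x□[p1]□
Step 27: δ(p1, □) = (p2, x, R) → x□□□□□x□x□x□x[p2]□
Step 28: δ(p2, □) = (p1, □, R) → x□□□□□x□x□x□x□[p1]□

The machine has not reached a halting state after 28 steps.
The machine did not halt within the 28-step bound.

Answer: No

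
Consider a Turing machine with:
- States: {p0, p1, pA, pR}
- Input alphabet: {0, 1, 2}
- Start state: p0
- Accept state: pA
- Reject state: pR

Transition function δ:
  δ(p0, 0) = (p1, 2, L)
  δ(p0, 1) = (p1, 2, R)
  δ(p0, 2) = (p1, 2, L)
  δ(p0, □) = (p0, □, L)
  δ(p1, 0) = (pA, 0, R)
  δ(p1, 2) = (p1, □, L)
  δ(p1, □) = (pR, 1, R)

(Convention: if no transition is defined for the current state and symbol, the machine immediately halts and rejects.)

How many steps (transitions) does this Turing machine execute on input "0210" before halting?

Execution trace:
Initial: [p0]0210
Step 1: δ(p0, 0) = (p1, 2, L) → [p1]□2210
Step 2: δ(p1, □) = (pR, 1, R) → 1[pR]2210

The machine reaches the reject state pR and halts.

The machine executed 2 steps before halting.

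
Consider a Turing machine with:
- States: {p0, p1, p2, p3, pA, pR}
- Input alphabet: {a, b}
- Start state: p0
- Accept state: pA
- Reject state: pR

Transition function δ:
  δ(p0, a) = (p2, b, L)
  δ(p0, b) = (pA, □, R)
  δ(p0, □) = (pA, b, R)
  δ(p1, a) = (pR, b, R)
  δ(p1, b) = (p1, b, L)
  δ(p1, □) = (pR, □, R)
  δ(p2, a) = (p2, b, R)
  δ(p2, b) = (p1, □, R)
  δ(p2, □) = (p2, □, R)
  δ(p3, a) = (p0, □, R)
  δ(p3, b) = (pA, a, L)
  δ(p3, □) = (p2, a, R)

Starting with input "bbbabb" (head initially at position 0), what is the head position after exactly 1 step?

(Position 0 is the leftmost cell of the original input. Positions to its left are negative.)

Execution trace (head position shown):
Step 0: [p0]bbbabb  (head at position 0)
Step 1: move right → □[pA]bbabb  (head at position 1)

After 1 step, the head is at position 1.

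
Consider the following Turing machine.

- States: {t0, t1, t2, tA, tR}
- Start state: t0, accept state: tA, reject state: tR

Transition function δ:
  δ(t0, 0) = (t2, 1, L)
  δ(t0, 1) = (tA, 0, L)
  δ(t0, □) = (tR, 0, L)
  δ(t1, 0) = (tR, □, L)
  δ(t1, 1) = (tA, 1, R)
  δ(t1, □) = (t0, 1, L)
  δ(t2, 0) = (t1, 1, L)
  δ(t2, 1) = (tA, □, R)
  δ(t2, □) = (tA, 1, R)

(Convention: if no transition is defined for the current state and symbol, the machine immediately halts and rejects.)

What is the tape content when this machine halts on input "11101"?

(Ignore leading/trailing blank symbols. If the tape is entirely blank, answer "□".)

Execution trace:
Initial: [t0]11101
Step 1: δ(t0, 1) = (tA, 0, L) → [tA]□01101

The machine reaches the accept state tA and halts.

Final tape (ignoring leading/trailing blanks): 01101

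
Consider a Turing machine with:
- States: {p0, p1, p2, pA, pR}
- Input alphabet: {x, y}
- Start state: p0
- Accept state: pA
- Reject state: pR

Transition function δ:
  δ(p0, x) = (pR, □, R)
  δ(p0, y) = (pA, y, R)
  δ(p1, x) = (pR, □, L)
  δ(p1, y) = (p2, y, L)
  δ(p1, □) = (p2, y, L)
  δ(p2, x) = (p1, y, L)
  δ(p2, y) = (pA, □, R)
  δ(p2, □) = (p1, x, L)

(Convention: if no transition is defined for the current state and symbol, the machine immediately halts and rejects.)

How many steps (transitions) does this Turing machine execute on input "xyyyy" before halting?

Execution trace:
Initial: [p0]xyyyy
Step 1: δ(p0, x) = (pR, □, R) → □[pR]yyyy

The machine reaches the reject state pR and halts.

The machine executed 1 step before halting.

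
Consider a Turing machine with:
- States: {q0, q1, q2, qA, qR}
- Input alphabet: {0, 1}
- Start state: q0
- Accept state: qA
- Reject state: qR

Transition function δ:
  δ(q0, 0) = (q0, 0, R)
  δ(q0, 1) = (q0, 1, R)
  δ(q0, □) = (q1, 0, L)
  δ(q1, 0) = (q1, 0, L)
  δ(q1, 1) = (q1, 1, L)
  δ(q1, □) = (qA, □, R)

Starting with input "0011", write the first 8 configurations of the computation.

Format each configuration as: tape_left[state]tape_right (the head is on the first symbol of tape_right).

Transitions applied:
Step 1: δ(q0, 0) = (q0, 0, R)
Step 2: δ(q0, 0) = (q0, 0, R)
Step 3: δ(q0, 1) = (q0, 1, R)
Step 4: δ(q0, 1) = (q0, 1, R)
Step 5: δ(q0, □) = (q1, 0, L)
Step 6: δ(q1, 1) = (q1, 1, L)
Step 7: δ(q1, 1) = (q1, 1, L)

The first 8 configurations are:
[q0]0011 ⊢ 0[q0]011 ⊢ 00[q0]11 ⊢ 001[q0]1 ⊢ 0011[q0]□ ⊢ 001[q1]10 ⊢ 00[q1]110 ⊢ 0[q1]0110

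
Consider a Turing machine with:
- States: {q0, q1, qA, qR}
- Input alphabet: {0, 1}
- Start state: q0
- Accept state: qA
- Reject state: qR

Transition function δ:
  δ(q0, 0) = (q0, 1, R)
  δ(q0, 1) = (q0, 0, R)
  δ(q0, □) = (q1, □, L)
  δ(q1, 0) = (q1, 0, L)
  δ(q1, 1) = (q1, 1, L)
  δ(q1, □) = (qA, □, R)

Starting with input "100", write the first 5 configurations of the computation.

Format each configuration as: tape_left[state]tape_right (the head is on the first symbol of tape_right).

Transitions applied:
Step 1: δ(q0, 1) = (q0, 0, R)
Step 2: δ(q0, 0) = (q0, 1, R)
Step 3: δ(q0, 0) = (q0, 1, R)
Step 4: δ(q0, □) = (q1, □, L)

The first 5 configurations are:
[q0]100 ⊢ 0[q0]00 ⊢ 01[q0]0 ⊢ 011[q0]□ ⊢ 01[q1]1□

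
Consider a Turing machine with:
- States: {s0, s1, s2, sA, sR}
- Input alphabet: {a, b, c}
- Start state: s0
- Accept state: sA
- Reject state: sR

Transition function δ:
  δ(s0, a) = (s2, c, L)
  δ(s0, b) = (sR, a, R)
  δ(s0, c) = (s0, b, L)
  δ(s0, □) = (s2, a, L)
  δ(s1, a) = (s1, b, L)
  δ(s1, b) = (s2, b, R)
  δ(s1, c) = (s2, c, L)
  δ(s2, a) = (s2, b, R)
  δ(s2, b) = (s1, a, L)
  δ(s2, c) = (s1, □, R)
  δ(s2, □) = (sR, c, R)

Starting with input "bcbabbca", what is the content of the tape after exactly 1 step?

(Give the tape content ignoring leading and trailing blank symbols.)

Execution trace:
Initial: [s0]bcbabbca
Step 1: δ(s0, b) = (sR, a, R) → a[sR]cbabbca

The machine reaches the reject state sR and halts.

After 1 step, the tape (ignoring leading/trailing blanks) is: acbabbca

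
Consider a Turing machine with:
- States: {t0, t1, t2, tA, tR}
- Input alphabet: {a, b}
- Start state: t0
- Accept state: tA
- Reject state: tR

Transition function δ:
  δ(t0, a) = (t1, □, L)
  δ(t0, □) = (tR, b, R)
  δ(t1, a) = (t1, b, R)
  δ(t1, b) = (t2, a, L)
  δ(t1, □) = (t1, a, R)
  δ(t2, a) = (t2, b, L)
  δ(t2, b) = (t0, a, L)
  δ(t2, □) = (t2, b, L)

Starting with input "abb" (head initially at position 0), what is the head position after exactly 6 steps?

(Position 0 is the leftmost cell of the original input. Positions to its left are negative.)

Execution trace (head position shown):
Step 0: [t0]abb  (head at position 0)
Step 1: move left → [t1]□□bb  (head at position -1)
Step 2: move right → a[t1]□bb  (head at position 0)
Step 3: move right → aa[t1]bb  (head at position 1)
Step 4: move left → a[t2]aab  (head at position 0)
Step 5: move left → [t2]abab  (head at position -1)
Step 6: move left → [t2]□bbab  (head at position -2)

After 6 steps, the head is at position -2.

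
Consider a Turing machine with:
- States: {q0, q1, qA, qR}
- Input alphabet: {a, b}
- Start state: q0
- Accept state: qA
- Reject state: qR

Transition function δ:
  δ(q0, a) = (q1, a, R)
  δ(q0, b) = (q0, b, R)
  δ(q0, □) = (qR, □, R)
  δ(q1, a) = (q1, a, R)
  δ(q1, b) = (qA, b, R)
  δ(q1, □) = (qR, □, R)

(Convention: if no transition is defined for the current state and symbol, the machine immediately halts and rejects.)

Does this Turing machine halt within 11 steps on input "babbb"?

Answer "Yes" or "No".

Execution trace:
Initial: [q0]babbb
Step 1: δ(q0, b) = (q0, b, R) → b[q0]abbb
Step 2: δ(q0, a) = (q1, a, R) → ba[q1]bbb
Step 3: δ(q1, b) = (qA, b, R) → bab[qA]bb

The machine reaches the accept state qA and halts.
The machine halted after 3 steps (within the 11-step bound).

Answer: Yes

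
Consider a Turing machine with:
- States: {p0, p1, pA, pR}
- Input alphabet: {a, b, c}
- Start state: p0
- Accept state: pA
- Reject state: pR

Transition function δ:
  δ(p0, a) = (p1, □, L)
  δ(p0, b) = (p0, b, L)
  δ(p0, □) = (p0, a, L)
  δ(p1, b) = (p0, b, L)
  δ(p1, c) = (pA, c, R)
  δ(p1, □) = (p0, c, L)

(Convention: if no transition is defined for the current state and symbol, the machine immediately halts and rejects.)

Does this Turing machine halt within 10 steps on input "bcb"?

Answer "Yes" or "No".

Execution trace:
Initial: [p0]bcb
Step 1: δ(p0, b) = (p0, b, L) → [p0]□bcb
Step 2: δ(p0, □) = (p0, a, L) → [p0]□abcb
Step 3: δ(p0, □) = (p0, a, L) → [p0]□aabcb
Step 4: δ(p0, □) = (p0, a, L) → [p0]□aaabcb
Step 5: δ(p0, □) = (p0, a, L) → [p0]□aaaabcb
Step 6: δ(p0, □) = (p0, a, L) → [p0]□aaaaabcb
Step 7: δ(p0, □) = (p0, a, L) → [p0]□aaaaaabcb
Step 8: δ(p0, □) = (p0, a, L) → [p0]□aaaaaaabcb
Step 9: δ(p0, □) = (p0, a, L) → [p0]□aaaaaaaabcb
Step 10: δ(p0, □) = (p0, a, L) → [p0]□aaaaaaaaabcb

The machine has not reached a halting state after 10 steps.
The machine did not halt within the 10-step bound.

Answer: No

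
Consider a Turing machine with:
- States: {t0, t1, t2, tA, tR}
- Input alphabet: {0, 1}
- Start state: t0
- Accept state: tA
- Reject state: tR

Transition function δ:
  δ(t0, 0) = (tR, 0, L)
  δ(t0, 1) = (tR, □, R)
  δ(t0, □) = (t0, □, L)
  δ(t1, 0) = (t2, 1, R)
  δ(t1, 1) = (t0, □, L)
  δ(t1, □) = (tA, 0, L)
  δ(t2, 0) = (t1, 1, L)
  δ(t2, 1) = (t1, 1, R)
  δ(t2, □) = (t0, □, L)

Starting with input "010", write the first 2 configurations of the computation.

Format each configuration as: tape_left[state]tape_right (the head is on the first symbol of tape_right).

Transitions applied:
Step 1: δ(t0, 0) = (tR, 0, L)

The first 2 configurations are:
[t0]010 ⊢ [tR]□010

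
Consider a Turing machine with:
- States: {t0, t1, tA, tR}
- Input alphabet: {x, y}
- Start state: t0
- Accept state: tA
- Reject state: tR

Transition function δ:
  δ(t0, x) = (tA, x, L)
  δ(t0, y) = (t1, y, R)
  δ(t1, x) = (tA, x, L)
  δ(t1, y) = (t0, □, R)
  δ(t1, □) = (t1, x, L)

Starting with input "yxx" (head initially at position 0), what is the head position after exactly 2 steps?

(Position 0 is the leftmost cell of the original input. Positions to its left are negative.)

Execution trace (head position shown):
Step 0: [t0]yxx  (head at position 0)
Step 1: move right → y[t1]xx  (head at position 1)
Step 2: move left → [tA]yxx  (head at position 0)

After 2 steps, the head is at position 0.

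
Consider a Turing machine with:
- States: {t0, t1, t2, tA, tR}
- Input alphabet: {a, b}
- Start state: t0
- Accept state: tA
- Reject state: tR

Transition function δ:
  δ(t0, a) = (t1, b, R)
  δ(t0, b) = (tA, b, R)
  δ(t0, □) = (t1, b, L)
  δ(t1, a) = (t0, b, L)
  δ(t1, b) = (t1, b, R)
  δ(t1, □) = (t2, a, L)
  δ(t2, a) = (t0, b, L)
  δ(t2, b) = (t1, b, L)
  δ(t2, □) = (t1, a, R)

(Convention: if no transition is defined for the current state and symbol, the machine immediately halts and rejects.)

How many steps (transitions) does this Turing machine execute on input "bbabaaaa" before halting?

Execution trace:
Initial: [t0]bbabaaaa
Step 1: δ(t0, b) = (tA, b, R) → b[tA]babaaaa

The machine reaches the accept state tA and halts.

The machine executed 1 step before halting.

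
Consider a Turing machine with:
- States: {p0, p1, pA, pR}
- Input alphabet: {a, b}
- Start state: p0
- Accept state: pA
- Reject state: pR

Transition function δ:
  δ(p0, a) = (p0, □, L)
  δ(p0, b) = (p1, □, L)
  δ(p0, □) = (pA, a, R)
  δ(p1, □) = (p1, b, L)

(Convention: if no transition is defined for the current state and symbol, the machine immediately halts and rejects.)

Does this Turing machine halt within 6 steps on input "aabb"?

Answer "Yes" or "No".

Execution trace:
Initial: [p0]aabb
Step 1: δ(p0, a) = (p0, □, L) → [p0]□□abb
Step 2: δ(p0, □) = (pA, a, R) → a[pA]□abb

The machine reaches the accept state pA and halts.
The machine halted after 2 steps (within the 6-step bound).

Answer: Yes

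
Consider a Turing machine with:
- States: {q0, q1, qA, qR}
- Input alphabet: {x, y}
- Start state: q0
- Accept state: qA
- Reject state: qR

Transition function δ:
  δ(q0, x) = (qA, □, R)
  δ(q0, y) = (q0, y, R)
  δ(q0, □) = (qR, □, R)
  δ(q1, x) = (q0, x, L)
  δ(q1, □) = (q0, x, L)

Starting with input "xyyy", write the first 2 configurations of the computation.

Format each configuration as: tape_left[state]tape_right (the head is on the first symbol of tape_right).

Transitions applied:
Step 1: δ(q0, x) = (qA, □, R)

The first 2 configurations are:
[q0]xyyy ⊢ □[qA]yyy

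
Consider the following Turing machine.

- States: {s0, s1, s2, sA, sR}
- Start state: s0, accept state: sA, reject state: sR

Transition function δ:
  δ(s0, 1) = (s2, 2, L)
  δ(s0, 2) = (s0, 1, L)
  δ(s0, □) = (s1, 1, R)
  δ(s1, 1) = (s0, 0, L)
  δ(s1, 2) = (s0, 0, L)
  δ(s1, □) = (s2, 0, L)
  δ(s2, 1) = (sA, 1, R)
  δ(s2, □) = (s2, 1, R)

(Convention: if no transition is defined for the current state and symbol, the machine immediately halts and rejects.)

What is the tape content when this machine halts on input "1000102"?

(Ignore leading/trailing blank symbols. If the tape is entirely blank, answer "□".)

Execution trace:
Initial: [s0]1000102
Step 1: δ(s0, 1) = (s2, 2, L) → [s2]□2000102
Step 2: δ(s2, □) = (s2, 1, R) → 1[s2]2000102

No transition is defined for δ(s2, 2). By convention the machine halts and rejects.

Final tape (ignoring leading/trailing blanks): 12000102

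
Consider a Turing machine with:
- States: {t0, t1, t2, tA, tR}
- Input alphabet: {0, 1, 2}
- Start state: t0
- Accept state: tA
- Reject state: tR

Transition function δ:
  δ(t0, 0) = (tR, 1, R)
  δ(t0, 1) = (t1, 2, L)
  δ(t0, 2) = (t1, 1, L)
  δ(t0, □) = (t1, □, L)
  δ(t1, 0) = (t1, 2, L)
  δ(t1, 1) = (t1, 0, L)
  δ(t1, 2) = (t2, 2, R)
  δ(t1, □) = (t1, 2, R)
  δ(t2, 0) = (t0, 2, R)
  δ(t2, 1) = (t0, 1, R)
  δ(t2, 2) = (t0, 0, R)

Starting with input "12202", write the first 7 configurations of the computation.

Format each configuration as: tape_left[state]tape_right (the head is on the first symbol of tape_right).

Transitions applied:
Step 1: δ(t0, 1) = (t1, 2, L)
Step 2: δ(t1, □) = (t1, 2, R)
Step 3: δ(t1, 2) = (t2, 2, R)
Step 4: δ(t2, 2) = (t0, 0, R)
Step 5: δ(t0, 2) = (t1, 1, L)
Step 6: δ(t1, 0) = (t1, 2, L)

The first 7 configurations are:
[t0]12202 ⊢ [t1]□22202 ⊢ 2[t1]22202 ⊢ 22[t2]2202 ⊢ 220[t0]202 ⊢ 22[t1]0102 ⊢ 2[t1]22102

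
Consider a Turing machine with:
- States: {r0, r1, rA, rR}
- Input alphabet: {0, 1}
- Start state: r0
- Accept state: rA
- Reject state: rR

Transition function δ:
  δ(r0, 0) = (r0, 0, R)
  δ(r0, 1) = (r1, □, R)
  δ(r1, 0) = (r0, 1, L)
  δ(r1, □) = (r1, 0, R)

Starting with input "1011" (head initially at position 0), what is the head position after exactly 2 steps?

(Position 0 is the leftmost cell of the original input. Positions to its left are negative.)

Execution trace (head position shown):
Step 0: [r0]1011  (head at position 0)
Step 1: move right → □[r1]011  (head at position 1)
Step 2: move left → [r0]□111  (head at position 0)

After 2 steps, the head is at position 0.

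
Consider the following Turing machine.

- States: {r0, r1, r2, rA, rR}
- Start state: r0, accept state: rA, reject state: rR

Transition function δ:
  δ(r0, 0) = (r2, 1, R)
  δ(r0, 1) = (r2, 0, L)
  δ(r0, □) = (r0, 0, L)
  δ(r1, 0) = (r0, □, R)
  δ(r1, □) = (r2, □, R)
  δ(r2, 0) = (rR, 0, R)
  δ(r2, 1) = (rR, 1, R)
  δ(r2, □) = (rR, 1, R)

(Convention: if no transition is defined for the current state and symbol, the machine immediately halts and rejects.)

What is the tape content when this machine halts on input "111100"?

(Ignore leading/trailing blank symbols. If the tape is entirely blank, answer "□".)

Execution trace:
Initial: [r0]111100
Step 1: δ(r0, 1) = (r2, 0, L) → [r2]□011100
Step 2: δ(r2, □) = (rR, 1, R) → 1[rR]011100

The machine reaches the reject state rR and halts.

Final tape (ignoring leading/trailing blanks): 1011100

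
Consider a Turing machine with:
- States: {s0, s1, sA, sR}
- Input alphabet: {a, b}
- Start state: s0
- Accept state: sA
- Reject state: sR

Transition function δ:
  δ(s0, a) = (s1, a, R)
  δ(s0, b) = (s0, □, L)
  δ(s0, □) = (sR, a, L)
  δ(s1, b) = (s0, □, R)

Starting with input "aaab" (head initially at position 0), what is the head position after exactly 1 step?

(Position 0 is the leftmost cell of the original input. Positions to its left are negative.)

Execution trace (head position shown):
Step 0: [s0]aaab  (head at position 0)
Step 1: move right → a[s1]aab  (head at position 1)

After 1 step, the head is at position 1.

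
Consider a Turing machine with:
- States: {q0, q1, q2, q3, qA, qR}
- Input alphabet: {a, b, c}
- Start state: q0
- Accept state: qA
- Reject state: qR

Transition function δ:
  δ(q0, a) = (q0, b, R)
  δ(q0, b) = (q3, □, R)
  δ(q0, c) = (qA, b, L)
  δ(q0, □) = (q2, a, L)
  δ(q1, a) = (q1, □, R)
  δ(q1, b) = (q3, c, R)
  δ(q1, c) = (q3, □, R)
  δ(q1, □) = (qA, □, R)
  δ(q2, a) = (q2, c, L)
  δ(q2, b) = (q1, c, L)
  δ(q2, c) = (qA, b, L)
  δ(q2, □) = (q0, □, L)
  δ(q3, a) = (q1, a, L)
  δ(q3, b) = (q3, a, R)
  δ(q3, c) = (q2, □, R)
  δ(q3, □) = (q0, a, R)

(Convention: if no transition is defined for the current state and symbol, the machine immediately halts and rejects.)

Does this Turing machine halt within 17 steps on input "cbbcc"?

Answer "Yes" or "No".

Execution trace:
Initial: [q0]cbbcc
Step 1: δ(q0, c) = (qA, b, L) → [qA]□bbbcc

The machine reaches the accept state qA and halts.
The machine halted after 1 step (within the 17-step bound).

Answer: Yes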